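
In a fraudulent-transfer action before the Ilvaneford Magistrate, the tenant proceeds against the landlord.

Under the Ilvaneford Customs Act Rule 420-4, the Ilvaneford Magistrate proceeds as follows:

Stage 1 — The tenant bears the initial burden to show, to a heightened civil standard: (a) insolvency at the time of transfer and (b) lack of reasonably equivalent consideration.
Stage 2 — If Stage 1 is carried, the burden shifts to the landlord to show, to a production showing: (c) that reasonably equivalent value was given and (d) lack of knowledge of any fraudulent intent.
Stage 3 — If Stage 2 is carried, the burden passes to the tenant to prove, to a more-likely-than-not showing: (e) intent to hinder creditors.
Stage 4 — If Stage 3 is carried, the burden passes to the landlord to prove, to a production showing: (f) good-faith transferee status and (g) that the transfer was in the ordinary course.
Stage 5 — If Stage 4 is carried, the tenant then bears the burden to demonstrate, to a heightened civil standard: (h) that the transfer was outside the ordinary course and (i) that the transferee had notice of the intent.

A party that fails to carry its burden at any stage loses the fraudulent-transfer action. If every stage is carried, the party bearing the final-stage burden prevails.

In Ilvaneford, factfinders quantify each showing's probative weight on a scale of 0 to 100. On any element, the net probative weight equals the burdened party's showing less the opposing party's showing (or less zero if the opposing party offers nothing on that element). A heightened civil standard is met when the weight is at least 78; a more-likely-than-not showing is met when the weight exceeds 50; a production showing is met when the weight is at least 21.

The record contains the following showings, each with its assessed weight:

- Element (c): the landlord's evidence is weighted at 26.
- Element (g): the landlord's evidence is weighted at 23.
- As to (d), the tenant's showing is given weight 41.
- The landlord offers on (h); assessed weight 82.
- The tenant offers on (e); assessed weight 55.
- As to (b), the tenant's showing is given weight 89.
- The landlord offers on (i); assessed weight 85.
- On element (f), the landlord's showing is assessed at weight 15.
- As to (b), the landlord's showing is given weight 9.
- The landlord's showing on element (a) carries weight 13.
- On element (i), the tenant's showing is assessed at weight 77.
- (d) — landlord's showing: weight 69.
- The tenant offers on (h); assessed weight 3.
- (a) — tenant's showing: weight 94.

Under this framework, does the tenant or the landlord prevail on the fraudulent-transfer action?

tenant

Stage 1 — burden on tenant; standard: a heightened civil standard (weight is at least 78).
    (a): 94 − 13 = 81 ≥ 78 [met]
    (b): 89 − 9 = 80 ≥ 78 [met]
  All elements met. The burden passes to the landlord.
Stage 2 — burden on landlord; standard: a production showing (weight is at least 21).
    (c): 26 ≥ 21 [met]
    (d): 69 − 41 = 28 ≥ 21 [met]
  Stage 2 is satisfied; the onus moves to the tenant.
Stage 3 — burden on tenant; standard: a more-likely-than-not showing (weight exceeds 50).
    (e): 55 > 50 [met]
  Stage 3 is satisfied; the onus moves to the landlord.
Stage 4 — burden on landlord; standard: a production showing (weight is at least 21).
    (f): 15 < 21 [not met]
    (g): 23 ≥ 21 [met]
  Stage 4 not carried; the landlord fails its burden.
The tenant prevails.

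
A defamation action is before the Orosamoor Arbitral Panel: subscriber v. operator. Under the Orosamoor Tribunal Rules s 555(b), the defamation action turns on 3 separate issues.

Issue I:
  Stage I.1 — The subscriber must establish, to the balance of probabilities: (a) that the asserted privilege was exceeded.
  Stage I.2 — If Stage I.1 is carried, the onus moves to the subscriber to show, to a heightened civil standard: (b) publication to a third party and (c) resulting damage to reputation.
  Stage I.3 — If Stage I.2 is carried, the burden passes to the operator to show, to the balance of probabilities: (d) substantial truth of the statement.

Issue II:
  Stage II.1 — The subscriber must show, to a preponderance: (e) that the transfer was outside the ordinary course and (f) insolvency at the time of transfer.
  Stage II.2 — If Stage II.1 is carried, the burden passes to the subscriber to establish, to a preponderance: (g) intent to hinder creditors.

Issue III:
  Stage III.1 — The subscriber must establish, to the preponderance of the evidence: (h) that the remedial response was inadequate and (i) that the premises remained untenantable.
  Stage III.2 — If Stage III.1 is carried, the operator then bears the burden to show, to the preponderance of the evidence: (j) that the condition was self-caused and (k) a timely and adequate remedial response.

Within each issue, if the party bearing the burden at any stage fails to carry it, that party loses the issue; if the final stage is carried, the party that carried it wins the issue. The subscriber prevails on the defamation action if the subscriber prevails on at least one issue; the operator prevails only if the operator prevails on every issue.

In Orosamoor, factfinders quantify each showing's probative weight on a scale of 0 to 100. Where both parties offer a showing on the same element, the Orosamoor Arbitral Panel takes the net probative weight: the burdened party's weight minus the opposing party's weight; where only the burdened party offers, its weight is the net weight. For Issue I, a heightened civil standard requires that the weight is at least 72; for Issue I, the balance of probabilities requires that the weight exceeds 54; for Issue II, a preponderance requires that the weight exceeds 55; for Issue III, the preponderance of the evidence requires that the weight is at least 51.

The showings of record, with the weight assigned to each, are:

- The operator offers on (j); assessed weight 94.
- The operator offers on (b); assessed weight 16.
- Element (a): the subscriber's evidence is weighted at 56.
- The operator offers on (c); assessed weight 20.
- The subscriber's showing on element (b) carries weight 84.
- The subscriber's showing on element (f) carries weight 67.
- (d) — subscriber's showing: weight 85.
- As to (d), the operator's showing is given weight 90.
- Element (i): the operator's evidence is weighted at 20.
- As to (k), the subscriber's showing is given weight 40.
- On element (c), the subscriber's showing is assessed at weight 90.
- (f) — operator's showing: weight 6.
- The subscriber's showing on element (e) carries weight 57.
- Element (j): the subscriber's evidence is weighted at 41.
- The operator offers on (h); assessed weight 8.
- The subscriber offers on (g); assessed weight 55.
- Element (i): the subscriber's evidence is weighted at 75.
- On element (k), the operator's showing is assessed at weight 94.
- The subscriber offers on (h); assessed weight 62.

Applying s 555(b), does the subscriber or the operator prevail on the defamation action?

operator

— Issue I —
At Stage I.1 the subscriber must meet the balance of probabilities (weight exceeds 54): on (a) the weight is 56, > 54, so (a) meets the standard.
  All elements met. The subscriber retains the burden for Stage I.2.
At Stage I.2 the subscriber must meet a heightened civil standard (weight is at least 72): on (b) the weight is 84 less the opposing 16 gives net 68, < 72, so (b) does not meet the standard; on (c) the weight is 90 less the opposing 20 gives net 70, < 72, so (c) does not meet the standard.
  Not every element is met, so the subscriber fails to carry Stage I.2.
So the operator prevails on this issue.
— Issue II —
Stage II.1 (subscriber, a preponderance, weight exceeds 55): (e) 57 > 55 — meets; (f) net 67−6=61 > 55 — meets.
  Stage II.1 is satisfied; the subscriber continues to bear the burden.
Stage II.2 (subscriber, a preponderance, weight exceeds 55): (g) 55 ≤ 55 — fails.
  Stage II.2 not carried; the subscriber fails its burden.
The analysis ends at Stage II.2; the operator prevails on this issue.
— Issue III —
Stage III.1 — burden on subscriber; standard: the preponderance of the evidence (weight is at least 51).
    (h): 62 − 8 = 54 ≥ 51 [met]
    (i): 75 − 20 = 55 ≥ 51 [met]
  Stage III.1 carried; the burden shifts to the operator.
Stage III.2 — burden on operator; standard: the preponderance of the evidence (weight is at least 51).
    (j): 94 − 41 = 53 ≥ 51 [met]
    (k): 94 − 40 = 54 ≥ 51 [met]
  Stage III.2 carried; the final stage is satisfied.
Every stage carried; the operator prevails on this issue.
Per-issue: Issue I → operator; Issue II → operator; Issue III → operator. The subscriber must prevail on at least one issue; overall, the operator prevails.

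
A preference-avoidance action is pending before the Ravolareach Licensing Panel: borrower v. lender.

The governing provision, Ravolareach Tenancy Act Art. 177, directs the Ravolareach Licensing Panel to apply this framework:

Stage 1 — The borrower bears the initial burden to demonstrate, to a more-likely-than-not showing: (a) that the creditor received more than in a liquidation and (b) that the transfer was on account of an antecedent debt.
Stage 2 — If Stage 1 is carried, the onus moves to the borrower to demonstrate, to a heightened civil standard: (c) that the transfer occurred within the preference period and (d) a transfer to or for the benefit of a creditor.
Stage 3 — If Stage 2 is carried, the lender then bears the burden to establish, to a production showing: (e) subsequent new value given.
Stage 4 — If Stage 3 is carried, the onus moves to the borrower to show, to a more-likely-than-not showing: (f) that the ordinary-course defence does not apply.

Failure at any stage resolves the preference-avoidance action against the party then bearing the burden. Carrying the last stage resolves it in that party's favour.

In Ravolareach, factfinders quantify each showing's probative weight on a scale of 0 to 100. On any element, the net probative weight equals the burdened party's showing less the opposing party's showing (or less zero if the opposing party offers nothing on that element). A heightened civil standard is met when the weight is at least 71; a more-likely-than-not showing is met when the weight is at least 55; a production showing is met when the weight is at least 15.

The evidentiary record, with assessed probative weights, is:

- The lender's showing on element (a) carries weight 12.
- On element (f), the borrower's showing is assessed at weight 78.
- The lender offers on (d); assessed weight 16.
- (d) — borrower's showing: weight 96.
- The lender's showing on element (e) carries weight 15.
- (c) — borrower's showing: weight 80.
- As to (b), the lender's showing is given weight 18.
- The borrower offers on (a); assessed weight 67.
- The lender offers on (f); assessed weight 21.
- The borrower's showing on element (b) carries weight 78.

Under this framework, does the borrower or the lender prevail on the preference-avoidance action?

Stage 1 (borrower, a more-likely-than-not showing, weight is at least 55): (a) net 67−12=55 ≥ 55 — meets; (b) net 78−18=60 ≥ 55 — meets.
  All elements met. The borrower retains the burden for Stage 2.
Stage 2 (borrower, a heightened civil standard, weight is at least 71): (c) 80 ≥ 71 — meets; (d) net 96−16=80 ≥ 71 — meets.
  All elements met. The burden passes to the lender.
Stage 3 (lender, a production showing, weight is at least 15): (e) 15 ≥ 15 — meets.
  Stage 3 is satisfied; the onus moves to the borrower.
Stage 4 (borrower, a more-likely-than-not showing, weight is at least 55): (f) net 78−21=57 ≥ 55 — meets.
  All elements met at the final stage.
With every stage satisfied, the borrower prevails.

borrower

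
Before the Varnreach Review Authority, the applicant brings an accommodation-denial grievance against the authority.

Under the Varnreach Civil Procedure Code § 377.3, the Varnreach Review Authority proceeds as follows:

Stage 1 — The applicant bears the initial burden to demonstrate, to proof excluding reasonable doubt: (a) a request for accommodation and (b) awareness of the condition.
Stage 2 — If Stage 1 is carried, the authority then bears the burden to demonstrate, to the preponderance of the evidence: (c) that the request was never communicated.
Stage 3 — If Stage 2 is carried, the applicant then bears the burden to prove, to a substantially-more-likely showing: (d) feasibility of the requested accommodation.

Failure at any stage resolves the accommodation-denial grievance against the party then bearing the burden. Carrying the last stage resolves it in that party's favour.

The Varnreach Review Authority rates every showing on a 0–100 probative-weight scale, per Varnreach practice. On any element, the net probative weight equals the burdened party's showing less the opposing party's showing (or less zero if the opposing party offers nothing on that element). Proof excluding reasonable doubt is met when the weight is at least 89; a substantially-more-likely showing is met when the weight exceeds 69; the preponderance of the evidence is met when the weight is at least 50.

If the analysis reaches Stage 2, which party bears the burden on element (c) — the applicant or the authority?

authority

Stage 2's rule assigns the burden to the authority (to the preponderance of the evidence).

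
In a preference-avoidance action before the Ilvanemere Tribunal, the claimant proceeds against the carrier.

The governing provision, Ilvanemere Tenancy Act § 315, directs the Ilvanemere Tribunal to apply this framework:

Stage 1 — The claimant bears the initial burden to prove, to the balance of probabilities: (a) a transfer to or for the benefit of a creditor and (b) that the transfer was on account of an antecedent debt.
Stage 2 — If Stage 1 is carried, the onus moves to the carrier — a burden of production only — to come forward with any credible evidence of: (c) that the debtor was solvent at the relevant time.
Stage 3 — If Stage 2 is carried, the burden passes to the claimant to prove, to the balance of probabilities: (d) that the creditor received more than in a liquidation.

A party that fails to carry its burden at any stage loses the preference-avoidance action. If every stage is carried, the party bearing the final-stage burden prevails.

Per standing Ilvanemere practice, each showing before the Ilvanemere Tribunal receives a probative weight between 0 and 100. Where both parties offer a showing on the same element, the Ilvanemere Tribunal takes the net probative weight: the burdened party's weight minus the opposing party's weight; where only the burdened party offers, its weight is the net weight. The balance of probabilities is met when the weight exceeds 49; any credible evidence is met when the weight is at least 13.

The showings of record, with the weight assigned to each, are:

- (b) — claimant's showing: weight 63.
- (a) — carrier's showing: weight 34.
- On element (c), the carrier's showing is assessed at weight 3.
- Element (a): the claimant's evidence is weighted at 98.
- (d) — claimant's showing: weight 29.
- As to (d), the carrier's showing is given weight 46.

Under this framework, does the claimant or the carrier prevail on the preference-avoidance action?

Stage 1 (claimant, the balance of probabilities, weight exceeds 49): (a) net 98−34=64 > 49 — meets; (b) 63 > 49 — meets.
  The claimant carries Stage 1; the carrier now bears the burden.
Stage 2 (carrier, any credible evidence, weight is at least 13): (c) 3 < 13 — fails.
  Not every element is met, so the carrier fails to carry Stage 2.
So the claimant prevails.

claimant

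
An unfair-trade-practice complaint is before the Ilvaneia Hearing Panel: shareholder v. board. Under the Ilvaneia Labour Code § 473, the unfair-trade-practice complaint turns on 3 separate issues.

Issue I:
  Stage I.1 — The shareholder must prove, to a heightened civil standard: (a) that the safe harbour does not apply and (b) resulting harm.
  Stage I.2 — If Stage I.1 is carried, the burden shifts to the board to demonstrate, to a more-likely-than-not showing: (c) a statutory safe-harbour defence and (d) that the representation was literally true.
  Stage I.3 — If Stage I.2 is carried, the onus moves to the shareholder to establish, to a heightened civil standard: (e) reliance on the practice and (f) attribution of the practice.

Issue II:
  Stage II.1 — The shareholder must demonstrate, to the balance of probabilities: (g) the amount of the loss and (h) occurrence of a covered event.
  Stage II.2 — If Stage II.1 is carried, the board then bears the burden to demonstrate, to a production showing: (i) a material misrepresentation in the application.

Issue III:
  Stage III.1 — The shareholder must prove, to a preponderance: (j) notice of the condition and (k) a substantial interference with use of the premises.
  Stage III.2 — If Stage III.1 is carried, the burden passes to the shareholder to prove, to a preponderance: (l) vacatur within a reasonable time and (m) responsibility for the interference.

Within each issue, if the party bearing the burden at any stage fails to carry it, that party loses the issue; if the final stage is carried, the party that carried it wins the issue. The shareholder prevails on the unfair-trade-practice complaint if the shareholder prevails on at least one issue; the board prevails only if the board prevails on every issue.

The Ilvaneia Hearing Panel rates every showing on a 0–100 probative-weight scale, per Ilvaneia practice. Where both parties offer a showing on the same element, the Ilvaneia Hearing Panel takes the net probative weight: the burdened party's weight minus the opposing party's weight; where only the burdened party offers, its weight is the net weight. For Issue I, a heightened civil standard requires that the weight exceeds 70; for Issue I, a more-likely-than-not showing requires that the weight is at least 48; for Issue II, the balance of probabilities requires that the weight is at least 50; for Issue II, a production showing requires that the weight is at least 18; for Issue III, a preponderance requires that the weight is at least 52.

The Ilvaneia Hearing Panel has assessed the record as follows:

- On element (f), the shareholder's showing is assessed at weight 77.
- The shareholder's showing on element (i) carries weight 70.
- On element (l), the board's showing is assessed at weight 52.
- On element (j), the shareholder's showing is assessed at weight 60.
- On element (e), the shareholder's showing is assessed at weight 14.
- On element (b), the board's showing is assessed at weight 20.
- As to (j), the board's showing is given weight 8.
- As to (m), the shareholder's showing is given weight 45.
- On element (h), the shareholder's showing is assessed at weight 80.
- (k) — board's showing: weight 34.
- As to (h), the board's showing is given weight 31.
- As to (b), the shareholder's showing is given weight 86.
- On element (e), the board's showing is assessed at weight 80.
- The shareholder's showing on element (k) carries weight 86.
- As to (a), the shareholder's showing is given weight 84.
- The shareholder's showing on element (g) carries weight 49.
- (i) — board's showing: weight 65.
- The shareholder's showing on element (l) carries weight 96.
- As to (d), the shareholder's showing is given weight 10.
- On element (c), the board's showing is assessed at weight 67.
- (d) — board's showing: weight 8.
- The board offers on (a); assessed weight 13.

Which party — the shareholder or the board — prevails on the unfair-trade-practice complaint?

— Issue I —
Stage I.1 (shareholder, a heightened civil standard, weight exceeds 70): (a) net 84−13=71 > 70 — meets; (b) net 86−20=66 ≤ 70 — fails.
  Stage I.1 not carried; the shareholder fails its burden.
The board prevails on this issue.
— Issue II —
Stage II.1 (shareholder, the balance of probabilities, weight is at least 50): (g) 49 < 50 — fails; (h) net 80−31=49 < 50 — fails.
  The shareholder does not carry Stage II.1.
The board prevails on this issue.
— Issue III —
At Stage III.1 the shareholder must meet a preponderance (weight is at least 52): on (j) the weight is 60 less the opposing 8 gives net 52, ≥ 52, so (j) meets the standard; on (k) the weight is 86 less the opposing 34 gives net 52, ≥ 52, so (k) meets the standard.
  All elements met. The shareholder retains the burden for Stage III.2.
At Stage III.2 the shareholder must meet a preponderance (weight is at least 52): on (l) the weight is 96 less the opposing 52 gives net 44, which does not reach 52, so (l) does not meet the standard; on (m) the weight is 45, which does not reach 52, so (m) does not meet the standard.
  Not every element is met, so the shareholder fails to carry Stage III.2.
The board prevails on this issue.
Per-issue: Issue I → board; Issue II → board; Issue III → board. The shareholder must prevail on at least one issue; overall, the board prevails.

board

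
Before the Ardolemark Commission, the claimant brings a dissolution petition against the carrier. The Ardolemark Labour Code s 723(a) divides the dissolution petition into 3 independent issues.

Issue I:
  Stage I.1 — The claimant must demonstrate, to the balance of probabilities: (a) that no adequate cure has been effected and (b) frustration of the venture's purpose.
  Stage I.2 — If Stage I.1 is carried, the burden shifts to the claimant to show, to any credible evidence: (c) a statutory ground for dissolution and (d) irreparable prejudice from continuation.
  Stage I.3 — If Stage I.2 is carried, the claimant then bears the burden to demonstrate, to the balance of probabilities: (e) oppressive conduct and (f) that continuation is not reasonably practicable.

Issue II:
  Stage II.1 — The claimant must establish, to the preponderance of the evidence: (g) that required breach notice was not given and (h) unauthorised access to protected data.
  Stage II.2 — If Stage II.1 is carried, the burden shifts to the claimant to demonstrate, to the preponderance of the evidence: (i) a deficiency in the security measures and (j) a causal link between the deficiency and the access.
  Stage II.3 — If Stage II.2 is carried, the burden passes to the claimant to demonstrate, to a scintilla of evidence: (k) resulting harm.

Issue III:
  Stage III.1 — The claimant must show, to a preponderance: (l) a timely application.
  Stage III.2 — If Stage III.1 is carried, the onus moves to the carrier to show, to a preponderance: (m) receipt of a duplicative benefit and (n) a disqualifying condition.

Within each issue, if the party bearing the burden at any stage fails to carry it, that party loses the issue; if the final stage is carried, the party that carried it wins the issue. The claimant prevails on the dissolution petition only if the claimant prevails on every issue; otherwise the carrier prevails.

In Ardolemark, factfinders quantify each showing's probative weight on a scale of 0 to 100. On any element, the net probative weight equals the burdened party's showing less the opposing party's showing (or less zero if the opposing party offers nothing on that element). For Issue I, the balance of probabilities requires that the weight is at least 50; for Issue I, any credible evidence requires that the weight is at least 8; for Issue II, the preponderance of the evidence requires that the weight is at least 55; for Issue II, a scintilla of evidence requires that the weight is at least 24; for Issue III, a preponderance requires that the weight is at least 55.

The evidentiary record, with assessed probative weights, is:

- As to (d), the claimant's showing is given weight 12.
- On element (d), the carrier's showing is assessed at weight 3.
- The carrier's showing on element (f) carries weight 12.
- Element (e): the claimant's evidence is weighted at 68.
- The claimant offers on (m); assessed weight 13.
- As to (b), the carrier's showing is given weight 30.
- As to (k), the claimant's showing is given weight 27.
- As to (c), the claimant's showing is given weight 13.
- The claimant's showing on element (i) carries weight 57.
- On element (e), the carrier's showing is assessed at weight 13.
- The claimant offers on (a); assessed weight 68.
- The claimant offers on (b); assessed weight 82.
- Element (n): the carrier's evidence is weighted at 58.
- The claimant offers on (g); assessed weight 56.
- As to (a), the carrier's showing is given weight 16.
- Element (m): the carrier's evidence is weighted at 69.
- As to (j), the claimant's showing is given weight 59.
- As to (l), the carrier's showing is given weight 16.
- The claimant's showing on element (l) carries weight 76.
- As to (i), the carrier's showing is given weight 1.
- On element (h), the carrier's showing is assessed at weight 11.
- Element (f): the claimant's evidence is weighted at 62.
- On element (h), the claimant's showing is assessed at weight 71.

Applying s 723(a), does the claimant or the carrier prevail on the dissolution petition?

carrier

— Issue I —
At Stage I.1 the claimant must meet the balance of probabilities (weight is at least 50): on (a) the weight is 68 less the opposing 16 gives net 52, ≥ 50, so (a) meets the standard; on (b) the weight is 82 less the opposing 30 gives net 52, which does reach 50, so (b) meets the standard.
  Stage I.1 is satisfied; the claimant continues to bear the burden.
At Stage I.2 the claimant must meet any credible evidence (weight is at least 8): on (c) the weight is 13, ≥ 8, so (c) meets the standard; on (d) the weight is 12 less the opposing 3 gives net 9, ≥ 8, so (d) meets the standard.
  All elements met. The claimant retains the burden for Stage I.3.
At Stage I.3 the claimant must meet the balance of probabilities (weight is at least 50): on (e) the weight is 68 less the opposing 13 gives net 55, which does reach 50, so (e) meets the standard; on (f) the weight is 62 less the opposing 12 gives net 50, which does reach 50, so (f) meets the standard.
  The claimant carries the last stage.
Every stage carried; the claimant prevails on this issue.
— Issue II —
Stage II.1 — burden on claimant; standard: the preponderance of the evidence (weight is at least 55).
    (g): 56 ≥ 55 [met]
    (h): 71 − 11 = 60 ≥ 55 [met]
  Stage II.1 is satisfied; the claimant continues to bear the burden.
Stage II.2 — burden on claimant; standard: the preponderance of the evidence (weight is at least 55).
    (i): 57 − 1 = 56 ≥ 55 [met]
    (j): 59 ≥ 55 [met]
  Stage II.2 is satisfied; the claimant continues to bear the burden.
Stage II.3 — burden on claimant; standard: a scintilla of evidence (weight is at least 24).
    (k): 27 ≥ 24 [met]
  The claimant carries the last stage.
All stages carried — the claimant prevails on this issue.
— Issue III —
Stage III.1 (claimant, a preponderance, weight is at least 55): (l) net 76−16=60 ≥ 55 — meets.
  The claimant carries Stage III.1; the carrier now bears the burden.
Stage III.2 (carrier, a preponderance, weight is at least 55): (m) net 69−13=56 ≥ 55 — meets; (n) 58 ≥ 55 — meets.
  The carrier carries the last stage.
With every stage satisfied, the carrier prevails on this issue.
Per-issue: Issue I → claimant; Issue II → claimant; Issue III → carrier. The claimant must prevail on every issue; overall, the carrier prevails.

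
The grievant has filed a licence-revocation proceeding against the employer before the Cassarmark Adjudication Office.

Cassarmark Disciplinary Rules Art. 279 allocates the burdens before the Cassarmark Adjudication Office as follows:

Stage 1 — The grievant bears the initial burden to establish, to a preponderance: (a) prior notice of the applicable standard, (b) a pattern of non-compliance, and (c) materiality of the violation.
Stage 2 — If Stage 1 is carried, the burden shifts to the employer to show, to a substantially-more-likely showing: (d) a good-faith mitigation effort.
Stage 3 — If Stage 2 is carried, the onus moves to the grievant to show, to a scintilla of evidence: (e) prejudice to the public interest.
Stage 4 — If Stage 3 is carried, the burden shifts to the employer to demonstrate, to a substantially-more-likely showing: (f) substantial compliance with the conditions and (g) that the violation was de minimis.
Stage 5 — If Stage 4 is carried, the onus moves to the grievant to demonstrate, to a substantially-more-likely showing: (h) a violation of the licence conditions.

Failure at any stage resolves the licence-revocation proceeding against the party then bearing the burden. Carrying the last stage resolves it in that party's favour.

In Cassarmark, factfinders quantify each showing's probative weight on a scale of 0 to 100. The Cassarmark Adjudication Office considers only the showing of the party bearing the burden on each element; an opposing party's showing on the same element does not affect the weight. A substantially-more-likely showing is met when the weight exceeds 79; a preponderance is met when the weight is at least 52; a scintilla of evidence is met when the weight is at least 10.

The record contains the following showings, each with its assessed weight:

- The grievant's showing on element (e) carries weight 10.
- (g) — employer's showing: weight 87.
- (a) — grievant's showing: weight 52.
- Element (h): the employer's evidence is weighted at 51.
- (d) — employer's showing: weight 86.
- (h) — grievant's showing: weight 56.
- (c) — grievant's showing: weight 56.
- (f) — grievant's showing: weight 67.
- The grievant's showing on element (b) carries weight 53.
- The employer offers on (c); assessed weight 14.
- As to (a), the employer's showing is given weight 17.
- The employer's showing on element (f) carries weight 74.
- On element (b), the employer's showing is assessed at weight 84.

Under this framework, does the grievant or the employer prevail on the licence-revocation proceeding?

grievant

At Stage 1 the grievant must meet a preponderance (weight is at least 52): on (a) the weight is 52 (the employer's 17 is given no effect), ≥ 52, so (a) meets the standard; on (b) the weight is 53 (the employer's 84 is given no effect), ≥ 52, so (b) meets the standard; on (c) the weight is 56 (the employer's 14 is given no effect), which does reach 52, so (c) meets the standard.
  The grievant carries Stage 1; the employer now bears the burden.
At Stage 2 the employer must meet a substantially-more-likely showing (weight exceeds 79): on (d) the weight is 86, > 79, so (d) meets the standard.
  Stage 2 carried; the burden shifts to the grievant.
At Stage 3 the grievant must meet a scintilla of evidence (weight is at least 10): on (e) the weight is 10, ≥ 10, so (e) meets the standard.
  Stage 3 carried; the burden shifts to the employer.
At Stage 4 the employer must meet a substantially-more-likely showing (weight exceeds 79): on (f) the weight is 74 (the grievant's 67 is given no effect), which does not exceed 79, so (f) does not meet the standard; on (g) the weight is 87, which does exceed 79, so (g) meets the standard.
  Not every element is met, so the employer fails to carry Stage 4.
The analysis ends at Stage 4; the grievant prevails.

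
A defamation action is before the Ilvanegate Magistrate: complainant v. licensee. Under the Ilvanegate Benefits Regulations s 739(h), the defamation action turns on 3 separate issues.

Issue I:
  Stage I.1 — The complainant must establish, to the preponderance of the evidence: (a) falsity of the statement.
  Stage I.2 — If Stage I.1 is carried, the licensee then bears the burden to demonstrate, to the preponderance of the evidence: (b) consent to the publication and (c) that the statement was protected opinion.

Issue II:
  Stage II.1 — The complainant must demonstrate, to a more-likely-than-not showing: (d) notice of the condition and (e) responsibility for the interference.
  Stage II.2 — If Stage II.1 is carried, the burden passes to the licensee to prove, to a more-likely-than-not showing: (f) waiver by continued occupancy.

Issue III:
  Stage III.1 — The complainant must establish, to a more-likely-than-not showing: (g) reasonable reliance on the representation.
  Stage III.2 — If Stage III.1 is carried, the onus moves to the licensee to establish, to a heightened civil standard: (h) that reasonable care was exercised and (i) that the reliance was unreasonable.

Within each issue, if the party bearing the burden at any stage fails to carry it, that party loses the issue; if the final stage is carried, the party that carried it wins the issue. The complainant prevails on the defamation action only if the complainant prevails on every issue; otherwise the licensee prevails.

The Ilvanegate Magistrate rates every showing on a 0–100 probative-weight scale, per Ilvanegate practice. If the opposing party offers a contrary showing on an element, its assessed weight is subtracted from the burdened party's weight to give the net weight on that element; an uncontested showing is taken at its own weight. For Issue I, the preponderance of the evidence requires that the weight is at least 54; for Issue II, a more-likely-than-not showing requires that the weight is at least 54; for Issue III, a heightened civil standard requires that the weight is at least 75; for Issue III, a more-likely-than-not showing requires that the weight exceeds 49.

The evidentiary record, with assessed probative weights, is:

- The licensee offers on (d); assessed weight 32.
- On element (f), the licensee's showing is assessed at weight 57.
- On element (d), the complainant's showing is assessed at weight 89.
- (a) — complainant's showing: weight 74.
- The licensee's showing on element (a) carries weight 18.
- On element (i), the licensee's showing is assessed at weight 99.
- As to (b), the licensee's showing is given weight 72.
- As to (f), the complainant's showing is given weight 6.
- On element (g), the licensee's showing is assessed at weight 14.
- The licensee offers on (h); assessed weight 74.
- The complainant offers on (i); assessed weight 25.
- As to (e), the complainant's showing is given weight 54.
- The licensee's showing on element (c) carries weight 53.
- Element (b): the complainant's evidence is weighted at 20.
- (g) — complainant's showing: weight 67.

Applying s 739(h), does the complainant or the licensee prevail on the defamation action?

complainant

— Issue I —
Stage I.1 — burden on complainant; standard: the preponderance of the evidence (weight is at least 54).
    (a): 74 − 18 = 56 ≥ 54 [met]
  All elements met. The burden passes to the licensee.
Stage I.2 — burden on licensee; standard: the preponderance of the evidence (weight is at least 54).
    (b): 72 − 20 = 52 < 54 [not met]
    (c): 53 < 54 [not met]
  Stage I.2 not carried; the licensee fails its burden.
So the complainant prevails on this issue.
— Issue II —
Stage II.1 (complainant, a more-likely-than-not showing, weight is at least 54): (d) net 89−32=57 ≥ 54 — meets; (e) 54 ≥ 54 — meets.
  All elements met. The burden passes to the licensee.
Stage II.2 (licensee, a more-likely-than-not showing, weight is at least 54): (f) net 57−6=51 < 54 — fails.
  Stage II.2 not carried; the licensee fails its burden.
The analysis ends at Stage II.2; the complainant prevails on this issue.
— Issue III —
At Stage III.1 the complainant must meet a more-likely-than-not showing (weight exceeds 49): on (g) the weight is 67 less the opposing 14 gives net 53, > 49, so (g) meets the standard.
  The complainant carries Stage III.1; the licensee now bears the burden.
At Stage III.2 the licensee must meet a heightened civil standard (weight is at least 75): on (h) the weight is 74, which does not reach 75, so (h) does not meet the standard; on (i) the weight is 99 less the opposing 25 gives net 74, which does not reach 75, so (i) does not meet the standard.
  Not every element is met, so the licensee fails to carry Stage III.2.
So the complainant prevails on this issue.
Per-issue: Issue I → complainant; Issue II → complainant; Issue III → complainant. The complainant must prevail on every issue; overall, the complainant prevails.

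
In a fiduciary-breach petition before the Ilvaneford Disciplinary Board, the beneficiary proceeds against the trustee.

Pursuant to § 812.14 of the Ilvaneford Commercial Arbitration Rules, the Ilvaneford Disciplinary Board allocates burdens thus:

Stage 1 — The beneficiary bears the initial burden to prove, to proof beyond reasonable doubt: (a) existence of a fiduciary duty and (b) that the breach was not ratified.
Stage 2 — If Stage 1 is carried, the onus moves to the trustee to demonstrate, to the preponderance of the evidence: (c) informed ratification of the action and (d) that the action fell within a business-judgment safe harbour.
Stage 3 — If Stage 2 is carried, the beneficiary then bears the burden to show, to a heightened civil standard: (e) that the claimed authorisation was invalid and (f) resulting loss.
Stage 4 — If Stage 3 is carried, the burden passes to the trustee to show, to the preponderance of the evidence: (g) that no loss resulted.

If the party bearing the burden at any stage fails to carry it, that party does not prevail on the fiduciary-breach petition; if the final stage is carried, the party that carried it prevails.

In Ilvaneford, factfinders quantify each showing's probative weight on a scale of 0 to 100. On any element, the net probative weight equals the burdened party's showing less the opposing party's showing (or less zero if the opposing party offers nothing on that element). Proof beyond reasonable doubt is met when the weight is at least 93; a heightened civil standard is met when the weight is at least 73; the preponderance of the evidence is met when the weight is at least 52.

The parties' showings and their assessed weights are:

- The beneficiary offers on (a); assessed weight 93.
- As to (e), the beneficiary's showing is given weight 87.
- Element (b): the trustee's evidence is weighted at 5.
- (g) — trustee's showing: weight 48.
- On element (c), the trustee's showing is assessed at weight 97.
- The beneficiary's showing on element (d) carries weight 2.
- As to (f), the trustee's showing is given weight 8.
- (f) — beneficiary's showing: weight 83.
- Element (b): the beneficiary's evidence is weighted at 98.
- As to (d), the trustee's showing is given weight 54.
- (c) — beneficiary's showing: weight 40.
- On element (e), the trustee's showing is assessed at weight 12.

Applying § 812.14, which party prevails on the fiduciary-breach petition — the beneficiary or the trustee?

beneficiary

At Stage 1 the beneficiary must meet proof beyond reasonable doubt (weight is at least 93): on (a) the weight is 93, ≥ 93, so (a) meets the standard; on (b) the weight is 98 less the opposing 5 gives net 93, ≥ 93, so (b) meets the standard.
  All elements met. The burden passes to the trustee.
At Stage 2 the trustee must meet the preponderance of the evidence (weight is at least 52): on (c) the weight is 97 less the opposing 40 gives net 57, which does reach 52, so (c) meets the standard; on (d) the weight is 54 less the opposing 2 gives net 52, ≥ 52, so (d) meets the standard.
  All elements met. The burden passes to the beneficiary.
At Stage 3 the beneficiary must meet a heightened civil standard (weight is at least 73): on (e) the weight is 87 less the opposing 12 gives net 75, ≥ 73, so (e) meets the standard; on (f) the weight is 83 less the opposing 8 gives net 75, which does reach 73, so (f) meets the standard.
  Stage 3 carried; the burden shifts to the trustee.
At Stage 4 the trustee must meet the preponderance of the evidence (weight is at least 52): on (g) the weight is 48, which does not reach 52, so (g) does not meet the standard.
  Not every element is met, so the trustee fails to carry Stage 4.
So the beneficiary prevails.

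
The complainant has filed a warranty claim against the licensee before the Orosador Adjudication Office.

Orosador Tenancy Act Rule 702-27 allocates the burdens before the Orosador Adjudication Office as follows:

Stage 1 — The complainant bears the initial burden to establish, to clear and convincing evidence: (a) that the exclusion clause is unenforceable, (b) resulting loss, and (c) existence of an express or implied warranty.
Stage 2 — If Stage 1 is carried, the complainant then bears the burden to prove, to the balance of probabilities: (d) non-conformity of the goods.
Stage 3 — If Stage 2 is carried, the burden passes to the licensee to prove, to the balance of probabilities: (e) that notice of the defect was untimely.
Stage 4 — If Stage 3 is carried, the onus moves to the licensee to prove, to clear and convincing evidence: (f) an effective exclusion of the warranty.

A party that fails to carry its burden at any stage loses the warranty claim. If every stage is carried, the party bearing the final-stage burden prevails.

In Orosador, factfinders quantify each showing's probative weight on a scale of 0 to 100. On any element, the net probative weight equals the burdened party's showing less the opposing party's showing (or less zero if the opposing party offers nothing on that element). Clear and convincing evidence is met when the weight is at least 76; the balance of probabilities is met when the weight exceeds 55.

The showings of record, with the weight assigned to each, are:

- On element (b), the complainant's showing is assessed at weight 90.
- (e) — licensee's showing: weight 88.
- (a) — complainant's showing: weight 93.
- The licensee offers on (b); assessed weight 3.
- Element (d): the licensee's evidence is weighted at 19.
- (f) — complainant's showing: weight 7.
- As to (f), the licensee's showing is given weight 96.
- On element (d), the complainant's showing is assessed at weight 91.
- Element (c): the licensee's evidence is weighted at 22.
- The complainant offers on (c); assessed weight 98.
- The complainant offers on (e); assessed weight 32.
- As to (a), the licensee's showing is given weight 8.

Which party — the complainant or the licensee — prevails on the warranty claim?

At Stage 1 the complainant must meet clear and convincing evidence (weight is at least 76): on (a) the weight is 93 less the opposing 8 gives net 85, ≥ 76, so (a) meets the standard; on (b) the weight is 90 less the opposing 3 gives net 87, which does reach 76, so (b) meets the standard; on (c) the weight is 98 less the opposing 22 gives net 76, ≥ 76, so (c) meets the standard.
  All elements met. The complainant retains the burden for Stage 2.
At Stage 2 the complainant must meet the balance of probabilities (weight exceeds 55): on (d) the weight is 91 less the opposing 19 gives net 72, which does exceed 55, so (d) meets the standard.
  Stage 2 carried; the burden shifts to the licensee.
At Stage 3 the licensee must meet the balance of probabilities (weight exceeds 55): on (e) the weight is 88 less the opposing 32 gives net 56, > 55, so (e) meets the standard.
  All elements met. The licensee retains the burden for Stage 4.
At Stage 4 the licensee must meet clear and convincing evidence (weight is at least 76): on (f) the weight is 96 less the opposing 7 gives net 89, ≥ 76, so (f) meets the standard.
  All elements met at the final stage.
Every stage carried; the licensee prevails.

licensee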